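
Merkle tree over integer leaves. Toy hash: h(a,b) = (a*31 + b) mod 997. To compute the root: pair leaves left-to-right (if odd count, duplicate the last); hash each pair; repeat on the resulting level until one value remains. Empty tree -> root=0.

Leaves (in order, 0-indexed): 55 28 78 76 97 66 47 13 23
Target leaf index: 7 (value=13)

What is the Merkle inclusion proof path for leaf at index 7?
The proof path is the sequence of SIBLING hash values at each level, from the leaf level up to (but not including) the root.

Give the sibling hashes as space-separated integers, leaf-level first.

L0 (leaves): [55, 28, 78, 76, 97, 66, 47, 13, 23], target index=7
L1: h(55,28)=(55*31+28)%997=736 [pair 0] h(78,76)=(78*31+76)%997=500 [pair 1] h(97,66)=(97*31+66)%997=82 [pair 2] h(47,13)=(47*31+13)%997=473 [pair 3] h(23,23)=(23*31+23)%997=736 [pair 4] -> [736, 500, 82, 473, 736]
  Sibling for proof at L0: 47
L2: h(736,500)=(736*31+500)%997=385 [pair 0] h(82,473)=(82*31+473)%997=24 [pair 1] h(736,736)=(736*31+736)%997=621 [pair 2] -> [385, 24, 621]
  Sibling for proof at L1: 82
L3: h(385,24)=(385*31+24)%997=992 [pair 0] h(621,621)=(621*31+621)%997=929 [pair 1] -> [992, 929]
  Sibling for proof at L2: 385
L4: h(992,929)=(992*31+929)%997=774 [pair 0] -> [774]
  Sibling for proof at L3: 929
Root: 774
Proof path (sibling hashes from leaf to root): [47, 82, 385, 929]

Answer: 47 82 385 929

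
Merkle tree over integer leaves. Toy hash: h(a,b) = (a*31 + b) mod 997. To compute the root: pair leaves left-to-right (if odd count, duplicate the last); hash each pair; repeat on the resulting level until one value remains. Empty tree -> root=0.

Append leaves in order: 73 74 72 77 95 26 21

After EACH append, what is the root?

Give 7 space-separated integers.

After append 73 (leaves=[73]):
  L0: [73]
  root=73
After append 74 (leaves=[73, 74]):
  L0: [73, 74]
  L1: h(73,74)=(73*31+74)%997=343 -> [343]
  root=343
After append 72 (leaves=[73, 74, 72]):
  L0: [73, 74, 72]
  L1: h(73,74)=(73*31+74)%997=343 h(72,72)=(72*31+72)%997=310 -> [343, 310]
  L2: h(343,310)=(343*31+310)%997=973 -> [973]
  root=973
After append 77 (leaves=[73, 74, 72, 77]):
  L0: [73, 74, 72, 77]
  L1: h(73,74)=(73*31+74)%997=343 h(72,77)=(72*31+77)%997=315 -> [343, 315]
  L2: h(343,315)=(343*31+315)%997=978 -> [978]
  root=978
After append 95 (leaves=[73, 74, 72, 77, 95]):
  L0: [73, 74, 72, 77, 95]
  L1: h(73,74)=(73*31+74)%997=343 h(72,77)=(72*31+77)%997=315 h(95,95)=(95*31+95)%997=49 -> [343, 315, 49]
  L2: h(343,315)=(343*31+315)%997=978 h(49,49)=(49*31+49)%997=571 -> [978, 571]
  L3: h(978,571)=(978*31+571)%997=979 -> [979]
  root=979
After append 26 (leaves=[73, 74, 72, 77, 95, 26]):
  L0: [73, 74, 72, 77, 95, 26]
  L1: h(73,74)=(73*31+74)%997=343 h(72,77)=(72*31+77)%997=315 h(95,26)=(95*31+26)%997=977 -> [343, 315, 977]
  L2: h(343,315)=(343*31+315)%997=978 h(977,977)=(977*31+977)%997=357 -> [978, 357]
  L3: h(978,357)=(978*31+357)%997=765 -> [765]
  root=765
After append 21 (leaves=[73, 74, 72, 77, 95, 26, 21]):
  L0: [73, 74, 72, 77, 95, 26, 21]
  L1: h(73,74)=(73*31+74)%997=343 h(72,77)=(72*31+77)%997=315 h(95,26)=(95*31+26)%997=977 h(21,21)=(21*31+21)%997=672 -> [343, 315, 977, 672]
  L2: h(343,315)=(343*31+315)%997=978 h(977,672)=(977*31+672)%997=52 -> [978, 52]
  L3: h(978,52)=(978*31+52)%997=460 -> [460]
  root=460

Answer: 73 343 973 978 979 765 460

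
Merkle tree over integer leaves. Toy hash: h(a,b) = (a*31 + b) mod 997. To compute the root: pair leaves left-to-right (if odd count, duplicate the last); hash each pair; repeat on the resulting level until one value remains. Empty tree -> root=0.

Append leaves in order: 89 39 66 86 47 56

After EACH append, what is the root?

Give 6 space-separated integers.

After append 89 (leaves=[89]):
  L0: [89]
  root=89
After append 39 (leaves=[89, 39]):
  L0: [89, 39]
  L1: h(89,39)=(89*31+39)%997=804 -> [804]
  root=804
After append 66 (leaves=[89, 39, 66]):
  L0: [89, 39, 66]
  L1: h(89,39)=(89*31+39)%997=804 h(66,66)=(66*31+66)%997=118 -> [804, 118]
  L2: h(804,118)=(804*31+118)%997=117 -> [117]
  root=117
After append 86 (leaves=[89, 39, 66, 86]):
  L0: [89, 39, 66, 86]
  L1: h(89,39)=(89*31+39)%997=804 h(66,86)=(66*31+86)%997=138 -> [804, 138]
  L2: h(804,138)=(804*31+138)%997=137 -> [137]
  root=137
After append 47 (leaves=[89, 39, 66, 86, 47]):
  L0: [89, 39, 66, 86, 47]
  L1: h(89,39)=(89*31+39)%997=804 h(66,86)=(66*31+86)%997=138 h(47,47)=(47*31+47)%997=507 -> [804, 138, 507]
  L2: h(804,138)=(804*31+138)%997=137 h(507,507)=(507*31+507)%997=272 -> [137, 272]
  L3: h(137,272)=(137*31+272)%997=531 -> [531]
  root=531
After append 56 (leaves=[89, 39, 66, 86, 47, 56]):
  L0: [89, 39, 66, 86, 47, 56]
  L1: h(89,39)=(89*31+39)%997=804 h(66,86)=(66*31+86)%997=138 h(47,56)=(47*31+56)%997=516 -> [804, 138, 516]
  L2: h(804,138)=(804*31+138)%997=137 h(516,516)=(516*31+516)%997=560 -> [137, 560]
  L3: h(137,560)=(137*31+560)%997=819 -> [819]
  root=819

Answer: 89 804 117 137 531 819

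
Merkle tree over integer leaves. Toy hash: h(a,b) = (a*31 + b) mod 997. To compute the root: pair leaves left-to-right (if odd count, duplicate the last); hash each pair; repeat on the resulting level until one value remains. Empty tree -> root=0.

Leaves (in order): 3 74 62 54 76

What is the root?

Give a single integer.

Answer: 467

Derivation:
L0: [3, 74, 62, 54, 76]
L1: h(3,74)=(3*31+74)%997=167 h(62,54)=(62*31+54)%997=979 h(76,76)=(76*31+76)%997=438 -> [167, 979, 438]
L2: h(167,979)=(167*31+979)%997=174 h(438,438)=(438*31+438)%997=58 -> [174, 58]
L3: h(174,58)=(174*31+58)%997=467 -> [467]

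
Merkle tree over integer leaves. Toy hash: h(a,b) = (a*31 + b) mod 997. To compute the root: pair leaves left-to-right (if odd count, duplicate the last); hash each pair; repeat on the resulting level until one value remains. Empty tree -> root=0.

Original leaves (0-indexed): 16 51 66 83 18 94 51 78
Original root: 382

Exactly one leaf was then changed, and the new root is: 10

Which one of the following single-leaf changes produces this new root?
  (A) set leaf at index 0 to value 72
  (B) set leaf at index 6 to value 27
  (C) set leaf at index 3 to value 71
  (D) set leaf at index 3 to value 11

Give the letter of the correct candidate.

Answer: C

Derivation:
Original leaves: [16, 51, 66, 83, 18, 94, 51, 78]
Target new root: 10
Try each candidate change and compute the resulting root:
Candidate A: set leaf[0] = 72 -> leaves = [72, 51, 66, 83, 18, 94, 51, 78]
  L0: [72, 51, 66, 83, 18, 94, 51, 78]
  L1: h(72,51)=(72*31+51)%997=289 h(66,83)=(66*31+83)%997=135 h(18,94)=(18*31+94)%997=652 h(51,78)=(51*31+78)%997=662 -> [289, 135, 652, 662]
  L2: h(289,135)=(289*31+135)%997=121 h(652,662)=(652*31+662)%997=934 -> [121, 934]
  L3: h(121,934)=(121*31+934)%997=697 -> [697]
  root = 697 != target 10
Candidate B: set leaf[6] = 27 -> leaves = [16, 51, 66, 83, 18, 94, 27, 78]
  L0: [16, 51, 66, 83, 18, 94, 27, 78]
  L1: h(16,51)=(16*31+51)%997=547 h(66,83)=(66*31+83)%997=135 h(18,94)=(18*31+94)%997=652 h(27,78)=(27*31+78)%997=915 -> [547, 135, 652, 915]
  L2: h(547,135)=(547*31+135)%997=143 h(652,915)=(652*31+915)%997=190 -> [143, 190]
  L3: h(143,190)=(143*31+190)%997=635 -> [635]
  root = 635 != target 10
Candidate C: set leaf[3] = 71 -> leaves = [16, 51, 66, 71, 18, 94, 51, 78]
  L0: [16, 51, 66, 71, 18, 94, 51, 78]
  L1: h(16,51)=(16*31+51)%997=547 h(66,71)=(66*31+71)%997=123 h(18,94)=(18*31+94)%997=652 h(51,78)=(51*31+78)%997=662 -> [547, 123, 652, 662]
  L2: h(547,123)=(547*31+123)%997=131 h(652,662)=(652*31+662)%997=934 -> [131, 934]
  L3: h(131,934)=(131*31+934)%997=10 -> [10]
  root = 10 == target 10  ** MATCH **
Candidate D: set leaf[3] = 11 -> leaves = [16, 51, 66, 11, 18, 94, 51, 78]
  L0: [16, 51, 66, 11, 18, 94, 51, 78]
  L1: h(16,51)=(16*31+51)%997=547 h(66,11)=(66*31+11)%997=63 h(18,94)=(18*31+94)%997=652 h(51,78)=(51*31+78)%997=662 -> [547, 63, 652, 662]
  L2: h(547,63)=(547*31+63)%997=71 h(652,662)=(652*31+662)%997=934 -> [71, 934]
  L3: h(71,934)=(71*31+934)%997=144 -> [144]
  root = 144 != target 10
Candidate C produces the target root.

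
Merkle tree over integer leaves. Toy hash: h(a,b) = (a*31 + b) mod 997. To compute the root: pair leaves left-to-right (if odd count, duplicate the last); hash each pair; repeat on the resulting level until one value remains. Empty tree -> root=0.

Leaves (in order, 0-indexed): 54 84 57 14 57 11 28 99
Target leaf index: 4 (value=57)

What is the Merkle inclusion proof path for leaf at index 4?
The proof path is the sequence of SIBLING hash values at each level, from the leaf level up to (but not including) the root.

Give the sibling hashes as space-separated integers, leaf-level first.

L0 (leaves): [54, 84, 57, 14, 57, 11, 28, 99], target index=4
L1: h(54,84)=(54*31+84)%997=761 [pair 0] h(57,14)=(57*31+14)%997=784 [pair 1] h(57,11)=(57*31+11)%997=781 [pair 2] h(28,99)=(28*31+99)%997=967 [pair 3] -> [761, 784, 781, 967]
  Sibling for proof at L0: 11
L2: h(761,784)=(761*31+784)%997=447 [pair 0] h(781,967)=(781*31+967)%997=253 [pair 1] -> [447, 253]
  Sibling for proof at L1: 967
L3: h(447,253)=(447*31+253)%997=152 [pair 0] -> [152]
  Sibling for proof at L2: 447
Root: 152
Proof path (sibling hashes from leaf to root): [11, 967, 447]

Answer: 11 967 447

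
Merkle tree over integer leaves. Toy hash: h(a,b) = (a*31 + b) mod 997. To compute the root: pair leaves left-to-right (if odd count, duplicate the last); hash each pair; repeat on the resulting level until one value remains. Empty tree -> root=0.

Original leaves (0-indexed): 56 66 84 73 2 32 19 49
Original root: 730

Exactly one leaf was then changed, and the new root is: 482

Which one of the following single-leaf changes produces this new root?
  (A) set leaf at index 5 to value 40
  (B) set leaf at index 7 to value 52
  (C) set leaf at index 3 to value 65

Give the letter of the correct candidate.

Original leaves: [56, 66, 84, 73, 2, 32, 19, 49]
Target new root: 482
Try each candidate change and compute the resulting root:
Candidate A: set leaf[5] = 40 -> leaves = [56, 66, 84, 73, 2, 40, 19, 49]
  L0: [56, 66, 84, 73, 2, 40, 19, 49]
  L1: h(56,66)=(56*31+66)%997=805 h(84,73)=(84*31+73)%997=683 h(2,40)=(2*31+40)%997=102 h(19,49)=(19*31+49)%997=638 -> [805, 683, 102, 638]
  L2: h(805,683)=(805*31+683)%997=713 h(102,638)=(102*31+638)%997=809 -> [713, 809]
  L3: h(713,809)=(713*31+809)%997=978 -> [978]
  root = 978 != target 482
Candidate B: set leaf[7] = 52 -> leaves = [56, 66, 84, 73, 2, 32, 19, 52]
  L0: [56, 66, 84, 73, 2, 32, 19, 52]
  L1: h(56,66)=(56*31+66)%997=805 h(84,73)=(84*31+73)%997=683 h(2,32)=(2*31+32)%997=94 h(19,52)=(19*31+52)%997=641 -> [805, 683, 94, 641]
  L2: h(805,683)=(805*31+683)%997=713 h(94,641)=(94*31+641)%997=564 -> [713, 564]
  L3: h(713,564)=(713*31+564)%997=733 -> [733]
  root = 733 != target 482
Candidate C: set leaf[3] = 65 -> leaves = [56, 66, 84, 65, 2, 32, 19, 49]
  L0: [56, 66, 84, 65, 2, 32, 19, 49]
  L1: h(56,66)=(56*31+66)%997=805 h(84,65)=(84*31+65)%997=675 h(2,32)=(2*31+32)%997=94 h(19,49)=(19*31+49)%997=638 -> [805, 675, 94, 638]
  L2: h(805,675)=(805*31+675)%997=705 h(94,638)=(94*31+638)%997=561 -> [705, 561]
  L3: h(705,561)=(705*31+561)%997=482 -> [482]
  root = 482 == target 482  ** MATCH **
Candidate C produces the target root.

Answer: C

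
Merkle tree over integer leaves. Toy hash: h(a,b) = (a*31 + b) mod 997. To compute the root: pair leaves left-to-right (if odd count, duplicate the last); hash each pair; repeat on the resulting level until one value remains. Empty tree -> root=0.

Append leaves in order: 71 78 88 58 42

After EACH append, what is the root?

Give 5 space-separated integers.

After append 71 (leaves=[71]):
  L0: [71]
  root=71
After append 78 (leaves=[71, 78]):
  L0: [71, 78]
  L1: h(71,78)=(71*31+78)%997=285 -> [285]
  root=285
After append 88 (leaves=[71, 78, 88]):
  L0: [71, 78, 88]
  L1: h(71,78)=(71*31+78)%997=285 h(88,88)=(88*31+88)%997=822 -> [285, 822]
  L2: h(285,822)=(285*31+822)%997=684 -> [684]
  root=684
After append 58 (leaves=[71, 78, 88, 58]):
  L0: [71, 78, 88, 58]
  L1: h(71,78)=(71*31+78)%997=285 h(88,58)=(88*31+58)%997=792 -> [285, 792]
  L2: h(285,792)=(285*31+792)%997=654 -> [654]
  root=654
After append 42 (leaves=[71, 78, 88, 58, 42]):
  L0: [71, 78, 88, 58, 42]
  L1: h(71,78)=(71*31+78)%997=285 h(88,58)=(88*31+58)%997=792 h(42,42)=(42*31+42)%997=347 -> [285, 792, 347]
  L2: h(285,792)=(285*31+792)%997=654 h(347,347)=(347*31+347)%997=137 -> [654, 137]
  L3: h(654,137)=(654*31+137)%997=471 -> [471]
  root=471

Answer: 71 285 684 654 471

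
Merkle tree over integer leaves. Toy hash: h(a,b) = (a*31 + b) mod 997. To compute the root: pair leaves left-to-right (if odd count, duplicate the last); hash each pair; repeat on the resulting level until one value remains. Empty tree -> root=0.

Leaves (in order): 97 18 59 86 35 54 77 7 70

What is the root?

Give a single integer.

Answer: 764

Derivation:
L0: [97, 18, 59, 86, 35, 54, 77, 7, 70]
L1: h(97,18)=(97*31+18)%997=34 h(59,86)=(59*31+86)%997=918 h(35,54)=(35*31+54)%997=142 h(77,7)=(77*31+7)%997=400 h(70,70)=(70*31+70)%997=246 -> [34, 918, 142, 400, 246]
L2: h(34,918)=(34*31+918)%997=975 h(142,400)=(142*31+400)%997=814 h(246,246)=(246*31+246)%997=893 -> [975, 814, 893]
L3: h(975,814)=(975*31+814)%997=132 h(893,893)=(893*31+893)%997=660 -> [132, 660]
L4: h(132,660)=(132*31+660)%997=764 -> [764]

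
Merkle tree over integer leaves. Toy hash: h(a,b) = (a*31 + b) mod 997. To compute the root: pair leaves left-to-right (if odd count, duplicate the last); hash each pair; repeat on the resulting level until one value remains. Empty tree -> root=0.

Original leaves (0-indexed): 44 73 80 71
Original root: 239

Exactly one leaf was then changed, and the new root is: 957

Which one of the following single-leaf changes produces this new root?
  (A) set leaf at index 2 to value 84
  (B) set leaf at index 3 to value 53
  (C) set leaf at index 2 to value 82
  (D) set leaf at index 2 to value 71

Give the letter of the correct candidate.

Answer: D

Derivation:
Original leaves: [44, 73, 80, 71]
Target new root: 957
Try each candidate change and compute the resulting root:
Candidate A: set leaf[2] = 84 -> leaves = [44, 73, 84, 71]
  L0: [44, 73, 84, 71]
  L1: h(44,73)=(44*31+73)%997=440 h(84,71)=(84*31+71)%997=681 -> [440, 681]
  L2: h(440,681)=(440*31+681)%997=363 -> [363]
  root = 363 != target 957
Candidate B: set leaf[3] = 53 -> leaves = [44, 73, 80, 53]
  L0: [44, 73, 80, 53]
  L1: h(44,73)=(44*31+73)%997=440 h(80,53)=(80*31+53)%997=539 -> [440, 539]
  L2: h(440,539)=(440*31+539)%997=221 -> [221]
  root = 221 != target 957
Candidate C: set leaf[2] = 82 -> leaves = [44, 73, 82, 71]
  L0: [44, 73, 82, 71]
  L1: h(44,73)=(44*31+73)%997=440 h(82,71)=(82*31+71)%997=619 -> [440, 619]
  L2: h(440,619)=(440*31+619)%997=301 -> [301]
  root = 301 != target 957
Candidate D: set leaf[2] = 71 -> leaves = [44, 73, 71, 71]
  L0: [44, 73, 71, 71]
  L1: h(44,73)=(44*31+73)%997=440 h(71,71)=(71*31+71)%997=278 -> [440, 278]
  L2: h(440,278)=(440*31+278)%997=957 -> [957]
  root = 957 == target 957  ** MATCH **
Candidate D produces the target root.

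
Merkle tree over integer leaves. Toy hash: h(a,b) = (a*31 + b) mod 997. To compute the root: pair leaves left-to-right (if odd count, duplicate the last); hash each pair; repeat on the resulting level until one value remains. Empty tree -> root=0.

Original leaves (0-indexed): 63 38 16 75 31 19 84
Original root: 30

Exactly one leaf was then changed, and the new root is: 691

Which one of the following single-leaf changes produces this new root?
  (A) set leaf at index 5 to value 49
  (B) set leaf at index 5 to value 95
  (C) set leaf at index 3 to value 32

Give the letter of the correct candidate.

Answer: C

Derivation:
Original leaves: [63, 38, 16, 75, 31, 19, 84]
Target new root: 691
Try each candidate change and compute the resulting root:
Candidate A: set leaf[5] = 49 -> leaves = [63, 38, 16, 75, 31, 49, 84]
  L0: [63, 38, 16, 75, 31, 49, 84]
  L1: h(63,38)=(63*31+38)%997=994 h(16,75)=(16*31+75)%997=571 h(31,49)=(31*31+49)%997=13 h(84,84)=(84*31+84)%997=694 -> [994, 571, 13, 694]
  L2: h(994,571)=(994*31+571)%997=478 h(13,694)=(13*31+694)%997=100 -> [478, 100]
  L3: h(478,100)=(478*31+100)%997=960 -> [960]
  root = 960 != target 691
Candidate B: set leaf[5] = 95 -> leaves = [63, 38, 16, 75, 31, 95, 84]
  L0: [63, 38, 16, 75, 31, 95, 84]
  L1: h(63,38)=(63*31+38)%997=994 h(16,75)=(16*31+75)%997=571 h(31,95)=(31*31+95)%997=59 h(84,84)=(84*31+84)%997=694 -> [994, 571, 59, 694]
  L2: h(994,571)=(994*31+571)%997=478 h(59,694)=(59*31+694)%997=529 -> [478, 529]
  L3: h(478,529)=(478*31+529)%997=392 -> [392]
  root = 392 != target 691
Candidate C: set leaf[3] = 32 -> leaves = [63, 38, 16, 32, 31, 19, 84]
  L0: [63, 38, 16, 32, 31, 19, 84]
  L1: h(63,38)=(63*31+38)%997=994 h(16,32)=(16*31+32)%997=528 h(31,19)=(31*31+19)%997=980 h(84,84)=(84*31+84)%997=694 -> [994, 528, 980, 694]
  L2: h(994,528)=(994*31+528)%997=435 h(980,694)=(980*31+694)%997=167 -> [435, 167]
  L3: h(435,167)=(435*31+167)%997=691 -> [691]
  root = 691 == target 691  ** MATCH **
Candidate C produces the target root.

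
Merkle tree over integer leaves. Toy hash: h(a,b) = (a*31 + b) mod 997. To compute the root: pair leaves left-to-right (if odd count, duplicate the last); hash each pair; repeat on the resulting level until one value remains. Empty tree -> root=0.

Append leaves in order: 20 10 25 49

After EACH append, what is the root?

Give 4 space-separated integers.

After append 20 (leaves=[20]):
  L0: [20]
  root=20
After append 10 (leaves=[20, 10]):
  L0: [20, 10]
  L1: h(20,10)=(20*31+10)%997=630 -> [630]
  root=630
After append 25 (leaves=[20, 10, 25]):
  L0: [20, 10, 25]
  L1: h(20,10)=(20*31+10)%997=630 h(25,25)=(25*31+25)%997=800 -> [630, 800]
  L2: h(630,800)=(630*31+800)%997=390 -> [390]
  root=390
After append 49 (leaves=[20, 10, 25, 49]):
  L0: [20, 10, 25, 49]
  L1: h(20,10)=(20*31+10)%997=630 h(25,49)=(25*31+49)%997=824 -> [630, 824]
  L2: h(630,824)=(630*31+824)%997=414 -> [414]
  root=414

Answer: 20 630 390 414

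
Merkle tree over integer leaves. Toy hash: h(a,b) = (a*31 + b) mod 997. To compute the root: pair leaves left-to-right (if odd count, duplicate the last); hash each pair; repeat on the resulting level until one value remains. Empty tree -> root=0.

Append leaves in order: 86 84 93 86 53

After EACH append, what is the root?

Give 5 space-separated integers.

Answer: 86 756 490 483 452

Derivation:
After append 86 (leaves=[86]):
  L0: [86]
  root=86
After append 84 (leaves=[86, 84]):
  L0: [86, 84]
  L1: h(86,84)=(86*31+84)%997=756 -> [756]
  root=756
After append 93 (leaves=[86, 84, 93]):
  L0: [86, 84, 93]
  L1: h(86,84)=(86*31+84)%997=756 h(93,93)=(93*31+93)%997=982 -> [756, 982]
  L2: h(756,982)=(756*31+982)%997=490 -> [490]
  root=490
After append 86 (leaves=[86, 84, 93, 86]):
  L0: [86, 84, 93, 86]
  L1: h(86,84)=(86*31+84)%997=756 h(93,86)=(93*31+86)%997=975 -> [756, 975]
  L2: h(756,975)=(756*31+975)%997=483 -> [483]
  root=483
After append 53 (leaves=[86, 84, 93, 86, 53]):
  L0: [86, 84, 93, 86, 53]
  L1: h(86,84)=(86*31+84)%997=756 h(93,86)=(93*31+86)%997=975 h(53,53)=(53*31+53)%997=699 -> [756, 975, 699]
  L2: h(756,975)=(756*31+975)%997=483 h(699,699)=(699*31+699)%997=434 -> [483, 434]
  L3: h(483,434)=(483*31+434)%997=452 -> [452]
  root=452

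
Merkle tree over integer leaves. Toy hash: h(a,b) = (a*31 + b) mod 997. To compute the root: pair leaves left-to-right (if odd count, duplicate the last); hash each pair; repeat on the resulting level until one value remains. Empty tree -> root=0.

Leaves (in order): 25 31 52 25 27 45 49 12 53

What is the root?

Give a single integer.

L0: [25, 31, 52, 25, 27, 45, 49, 12, 53]
L1: h(25,31)=(25*31+31)%997=806 h(52,25)=(52*31+25)%997=640 h(27,45)=(27*31+45)%997=882 h(49,12)=(49*31+12)%997=534 h(53,53)=(53*31+53)%997=699 -> [806, 640, 882, 534, 699]
L2: h(806,640)=(806*31+640)%997=701 h(882,534)=(882*31+534)%997=957 h(699,699)=(699*31+699)%997=434 -> [701, 957, 434]
L3: h(701,957)=(701*31+957)%997=754 h(434,434)=(434*31+434)%997=927 -> [754, 927]
L4: h(754,927)=(754*31+927)%997=373 -> [373]

Answer: 373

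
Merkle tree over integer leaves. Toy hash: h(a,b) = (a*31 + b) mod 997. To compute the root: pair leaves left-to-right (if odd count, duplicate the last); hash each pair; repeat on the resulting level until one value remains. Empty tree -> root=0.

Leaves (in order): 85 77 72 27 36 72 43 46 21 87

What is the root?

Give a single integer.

L0: [85, 77, 72, 27, 36, 72, 43, 46, 21, 87]
L1: h(85,77)=(85*31+77)%997=718 h(72,27)=(72*31+27)%997=265 h(36,72)=(36*31+72)%997=191 h(43,46)=(43*31+46)%997=382 h(21,87)=(21*31+87)%997=738 -> [718, 265, 191, 382, 738]
L2: h(718,265)=(718*31+265)%997=589 h(191,382)=(191*31+382)%997=321 h(738,738)=(738*31+738)%997=685 -> [589, 321, 685]
L3: h(589,321)=(589*31+321)%997=634 h(685,685)=(685*31+685)%997=983 -> [634, 983]
L4: h(634,983)=(634*31+983)%997=697 -> [697]

Answer: 697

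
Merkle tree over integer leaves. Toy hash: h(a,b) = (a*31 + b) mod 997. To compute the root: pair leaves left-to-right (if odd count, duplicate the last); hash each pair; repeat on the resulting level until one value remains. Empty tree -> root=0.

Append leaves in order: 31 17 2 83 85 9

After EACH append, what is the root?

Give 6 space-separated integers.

After append 31 (leaves=[31]):
  L0: [31]
  root=31
After append 17 (leaves=[31, 17]):
  L0: [31, 17]
  L1: h(31,17)=(31*31+17)%997=978 -> [978]
  root=978
After append 2 (leaves=[31, 17, 2]):
  L0: [31, 17, 2]
  L1: h(31,17)=(31*31+17)%997=978 h(2,2)=(2*31+2)%997=64 -> [978, 64]
  L2: h(978,64)=(978*31+64)%997=472 -> [472]
  root=472
After append 83 (leaves=[31, 17, 2, 83]):
  L0: [31, 17, 2, 83]
  L1: h(31,17)=(31*31+17)%997=978 h(2,83)=(2*31+83)%997=145 -> [978, 145]
  L2: h(978,145)=(978*31+145)%997=553 -> [553]
  root=553
After append 85 (leaves=[31, 17, 2, 83, 85]):
  L0: [31, 17, 2, 83, 85]
  L1: h(31,17)=(31*31+17)%997=978 h(2,83)=(2*31+83)%997=145 h(85,85)=(85*31+85)%997=726 -> [978, 145, 726]
  L2: h(978,145)=(978*31+145)%997=553 h(726,726)=(726*31+726)%997=301 -> [553, 301]
  L3: h(553,301)=(553*31+301)%997=495 -> [495]
  root=495
After append 9 (leaves=[31, 17, 2, 83, 85, 9]):
  L0: [31, 17, 2, 83, 85, 9]
  L1: h(31,17)=(31*31+17)%997=978 h(2,83)=(2*31+83)%997=145 h(85,9)=(85*31+9)%997=650 -> [978, 145, 650]
  L2: h(978,145)=(978*31+145)%997=553 h(650,650)=(650*31+650)%997=860 -> [553, 860]
  L3: h(553,860)=(553*31+860)%997=57 -> [57]
  root=57

Answer: 31 978 472 553 495 57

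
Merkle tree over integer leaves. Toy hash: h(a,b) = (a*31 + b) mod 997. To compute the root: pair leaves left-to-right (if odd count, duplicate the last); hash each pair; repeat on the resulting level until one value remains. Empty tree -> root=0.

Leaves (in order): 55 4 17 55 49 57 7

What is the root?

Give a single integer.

L0: [55, 4, 17, 55, 49, 57, 7]
L1: h(55,4)=(55*31+4)%997=712 h(17,55)=(17*31+55)%997=582 h(49,57)=(49*31+57)%997=579 h(7,7)=(7*31+7)%997=224 -> [712, 582, 579, 224]
L2: h(712,582)=(712*31+582)%997=720 h(579,224)=(579*31+224)%997=227 -> [720, 227]
L3: h(720,227)=(720*31+227)%997=613 -> [613]

Answer: 613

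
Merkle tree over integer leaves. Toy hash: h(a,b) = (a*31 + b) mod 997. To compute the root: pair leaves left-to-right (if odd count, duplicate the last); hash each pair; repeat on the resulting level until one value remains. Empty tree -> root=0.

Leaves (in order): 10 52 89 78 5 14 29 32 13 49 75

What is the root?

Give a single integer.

L0: [10, 52, 89, 78, 5, 14, 29, 32, 13, 49, 75]
L1: h(10,52)=(10*31+52)%997=362 h(89,78)=(89*31+78)%997=843 h(5,14)=(5*31+14)%997=169 h(29,32)=(29*31+32)%997=931 h(13,49)=(13*31+49)%997=452 h(75,75)=(75*31+75)%997=406 -> [362, 843, 169, 931, 452, 406]
L2: h(362,843)=(362*31+843)%997=101 h(169,931)=(169*31+931)%997=188 h(452,406)=(452*31+406)%997=460 -> [101, 188, 460]
L3: h(101,188)=(101*31+188)%997=328 h(460,460)=(460*31+460)%997=762 -> [328, 762]
L4: h(328,762)=(328*31+762)%997=960 -> [960]

Answer: 960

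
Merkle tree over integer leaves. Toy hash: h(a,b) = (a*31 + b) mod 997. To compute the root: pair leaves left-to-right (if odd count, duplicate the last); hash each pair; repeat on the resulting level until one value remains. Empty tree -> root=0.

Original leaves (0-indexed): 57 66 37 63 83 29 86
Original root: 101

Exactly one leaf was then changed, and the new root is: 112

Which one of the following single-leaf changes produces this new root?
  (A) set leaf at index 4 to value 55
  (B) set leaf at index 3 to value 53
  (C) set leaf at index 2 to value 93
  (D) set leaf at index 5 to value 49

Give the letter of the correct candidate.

Answer: A

Derivation:
Original leaves: [57, 66, 37, 63, 83, 29, 86]
Target new root: 112
Try each candidate change and compute the resulting root:
Candidate A: set leaf[4] = 55 -> leaves = [57, 66, 37, 63, 55, 29, 86]
  L0: [57, 66, 37, 63, 55, 29, 86]
  L1: h(57,66)=(57*31+66)%997=836 h(37,63)=(37*31+63)%997=213 h(55,29)=(55*31+29)%997=737 h(86,86)=(86*31+86)%997=758 -> [836, 213, 737, 758]
  L2: h(836,213)=(836*31+213)%997=207 h(737,758)=(737*31+758)%997=674 -> [207, 674]
  L3: h(207,674)=(207*31+674)%997=112 -> [112]
  root = 112 == target 112  ** MATCH **
Candidate B: set leaf[3] = 53 -> leaves = [57, 66, 37, 53, 83, 29, 86]
  L0: [57, 66, 37, 53, 83, 29, 86]
  L1: h(57,66)=(57*31+66)%997=836 h(37,53)=(37*31+53)%997=203 h(83,29)=(83*31+29)%997=608 h(86,86)=(86*31+86)%997=758 -> [836, 203, 608, 758]
  L2: h(836,203)=(836*31+203)%997=197 h(608,758)=(608*31+758)%997=663 -> [197, 663]
  L3: h(197,663)=(197*31+663)%997=788 -> [788]
  root = 788 != target 112
Candidate C: set leaf[2] = 93 -> leaves = [57, 66, 93, 63, 83, 29, 86]
  L0: [57, 66, 93, 63, 83, 29, 86]
  L1: h(57,66)=(57*31+66)%997=836 h(93,63)=(93*31+63)%997=952 h(83,29)=(83*31+29)%997=608 h(86,86)=(86*31+86)%997=758 -> [836, 952, 608, 758]
  L2: h(836,952)=(836*31+952)%997=946 h(608,758)=(608*31+758)%997=663 -> [946, 663]
  L3: h(946,663)=(946*31+663)%997=79 -> [79]
  root = 79 != target 112
Candidate D: set leaf[5] = 49 -> leaves = [57, 66, 37, 63, 83, 49, 86]
  L0: [57, 66, 37, 63, 83, 49, 86]
  L1: h(57,66)=(57*31+66)%997=836 h(37,63)=(37*31+63)%997=213 h(83,49)=(83*31+49)%997=628 h(86,86)=(86*31+86)%997=758 -> [836, 213, 628, 758]
  L2: h(836,213)=(836*31+213)%997=207 h(628,758)=(628*31+758)%997=286 -> [207, 286]
  L3: h(207,286)=(207*31+286)%997=721 -> [721]
  root = 721 != target 112
Candidate A produces the target root.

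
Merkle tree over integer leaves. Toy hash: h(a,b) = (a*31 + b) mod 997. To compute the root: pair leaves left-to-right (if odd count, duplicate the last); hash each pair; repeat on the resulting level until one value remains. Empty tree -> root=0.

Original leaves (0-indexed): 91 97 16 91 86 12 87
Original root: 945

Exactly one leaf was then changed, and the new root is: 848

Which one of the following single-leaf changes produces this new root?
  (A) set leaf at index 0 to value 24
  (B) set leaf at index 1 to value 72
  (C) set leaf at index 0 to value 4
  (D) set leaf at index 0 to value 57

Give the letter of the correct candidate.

Original leaves: [91, 97, 16, 91, 86, 12, 87]
Target new root: 848
Try each candidate change and compute the resulting root:
Candidate A: set leaf[0] = 24 -> leaves = [24, 97, 16, 91, 86, 12, 87]
  L0: [24, 97, 16, 91, 86, 12, 87]
  L1: h(24,97)=(24*31+97)%997=841 h(16,91)=(16*31+91)%997=587 h(86,12)=(86*31+12)%997=684 h(87,87)=(87*31+87)%997=790 -> [841, 587, 684, 790]
  L2: h(841,587)=(841*31+587)%997=736 h(684,790)=(684*31+790)%997=60 -> [736, 60]
  L3: h(736,60)=(736*31+60)%997=942 -> [942]
  root = 942 != target 848
Candidate B: set leaf[1] = 72 -> leaves = [91, 72, 16, 91, 86, 12, 87]
  L0: [91, 72, 16, 91, 86, 12, 87]
  L1: h(91,72)=(91*31+72)%997=899 h(16,91)=(16*31+91)%997=587 h(86,12)=(86*31+12)%997=684 h(87,87)=(87*31+87)%997=790 -> [899, 587, 684, 790]
  L2: h(899,587)=(899*31+587)%997=540 h(684,790)=(684*31+790)%997=60 -> [540, 60]
  L3: h(540,60)=(540*31+60)%997=848 -> [848]
  root = 848 == target 848  ** MATCH **
Candidate C: set leaf[0] = 4 -> leaves = [4, 97, 16, 91, 86, 12, 87]
  L0: [4, 97, 16, 91, 86, 12, 87]
  L1: h(4,97)=(4*31+97)%997=221 h(16,91)=(16*31+91)%997=587 h(86,12)=(86*31+12)%997=684 h(87,87)=(87*31+87)%997=790 -> [221, 587, 684, 790]
  L2: h(221,587)=(221*31+587)%997=459 h(684,790)=(684*31+790)%997=60 -> [459, 60]
  L3: h(459,60)=(459*31+60)%997=331 -> [331]
  root = 331 != target 848
Candidate D: set leaf[0] = 57 -> leaves = [57, 97, 16, 91, 86, 12, 87]
  L0: [57, 97, 16, 91, 86, 12, 87]
  L1: h(57,97)=(57*31+97)%997=867 h(16,91)=(16*31+91)%997=587 h(86,12)=(86*31+12)%997=684 h(87,87)=(87*31+87)%997=790 -> [867, 587, 684, 790]
  L2: h(867,587)=(867*31+587)%997=545 h(684,790)=(684*31+790)%997=60 -> [545, 60]
  L3: h(545,60)=(545*31+60)%997=6 -> [6]
  root = 6 != target 848
Candidate B produces the target root.

Answer: B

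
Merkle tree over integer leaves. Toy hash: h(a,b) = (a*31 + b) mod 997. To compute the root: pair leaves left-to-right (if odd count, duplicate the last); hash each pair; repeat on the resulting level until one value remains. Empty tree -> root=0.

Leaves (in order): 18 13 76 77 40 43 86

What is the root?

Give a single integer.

L0: [18, 13, 76, 77, 40, 43, 86]
L1: h(18,13)=(18*31+13)%997=571 h(76,77)=(76*31+77)%997=439 h(40,43)=(40*31+43)%997=286 h(86,86)=(86*31+86)%997=758 -> [571, 439, 286, 758]
L2: h(571,439)=(571*31+439)%997=194 h(286,758)=(286*31+758)%997=651 -> [194, 651]
L3: h(194,651)=(194*31+651)%997=683 -> [683]

Answer: 683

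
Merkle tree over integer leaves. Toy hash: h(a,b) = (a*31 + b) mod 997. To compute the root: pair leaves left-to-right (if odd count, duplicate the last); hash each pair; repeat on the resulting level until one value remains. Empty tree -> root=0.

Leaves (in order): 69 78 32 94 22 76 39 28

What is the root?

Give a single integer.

Answer: 523

Derivation:
L0: [69, 78, 32, 94, 22, 76, 39, 28]
L1: h(69,78)=(69*31+78)%997=223 h(32,94)=(32*31+94)%997=89 h(22,76)=(22*31+76)%997=758 h(39,28)=(39*31+28)%997=240 -> [223, 89, 758, 240]
L2: h(223,89)=(223*31+89)%997=23 h(758,240)=(758*31+240)%997=807 -> [23, 807]
L3: h(23,807)=(23*31+807)%997=523 -> [523]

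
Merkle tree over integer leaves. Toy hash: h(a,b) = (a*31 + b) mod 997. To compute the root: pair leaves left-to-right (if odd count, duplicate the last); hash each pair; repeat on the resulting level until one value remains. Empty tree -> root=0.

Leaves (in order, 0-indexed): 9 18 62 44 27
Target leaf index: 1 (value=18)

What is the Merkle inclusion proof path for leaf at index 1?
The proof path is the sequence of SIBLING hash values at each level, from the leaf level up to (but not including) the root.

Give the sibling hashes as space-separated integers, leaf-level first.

L0 (leaves): [9, 18, 62, 44, 27], target index=1
L1: h(9,18)=(9*31+18)%997=297 [pair 0] h(62,44)=(62*31+44)%997=969 [pair 1] h(27,27)=(27*31+27)%997=864 [pair 2] -> [297, 969, 864]
  Sibling for proof at L0: 9
L2: h(297,969)=(297*31+969)%997=206 [pair 0] h(864,864)=(864*31+864)%997=729 [pair 1] -> [206, 729]
  Sibling for proof at L1: 969
L3: h(206,729)=(206*31+729)%997=136 [pair 0] -> [136]
  Sibling for proof at L2: 729
Root: 136
Proof path (sibling hashes from leaf to root): [9, 969, 729]

Answer: 9 969 729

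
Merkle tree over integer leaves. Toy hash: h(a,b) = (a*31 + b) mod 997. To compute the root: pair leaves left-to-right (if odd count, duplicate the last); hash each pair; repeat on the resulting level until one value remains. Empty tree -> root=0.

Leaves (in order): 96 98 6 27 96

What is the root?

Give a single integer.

L0: [96, 98, 6, 27, 96]
L1: h(96,98)=(96*31+98)%997=83 h(6,27)=(6*31+27)%997=213 h(96,96)=(96*31+96)%997=81 -> [83, 213, 81]
L2: h(83,213)=(83*31+213)%997=792 h(81,81)=(81*31+81)%997=598 -> [792, 598]
L3: h(792,598)=(792*31+598)%997=225 -> [225]

Answer: 225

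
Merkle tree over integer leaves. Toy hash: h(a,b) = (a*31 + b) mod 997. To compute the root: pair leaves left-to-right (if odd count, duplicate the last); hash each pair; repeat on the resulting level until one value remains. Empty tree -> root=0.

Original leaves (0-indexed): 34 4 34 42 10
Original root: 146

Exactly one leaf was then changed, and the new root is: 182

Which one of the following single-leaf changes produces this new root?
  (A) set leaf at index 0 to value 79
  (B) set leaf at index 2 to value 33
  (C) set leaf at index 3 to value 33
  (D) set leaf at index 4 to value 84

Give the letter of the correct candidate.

Answer: B

Derivation:
Original leaves: [34, 4, 34, 42, 10]
Target new root: 182
Try each candidate change and compute the resulting root:
Candidate A: set leaf[0] = 79 -> leaves = [79, 4, 34, 42, 10]
  L0: [79, 4, 34, 42, 10]
  L1: h(79,4)=(79*31+4)%997=459 h(34,42)=(34*31+42)%997=99 h(10,10)=(10*31+10)%997=320 -> [459, 99, 320]
  L2: h(459,99)=(459*31+99)%997=370 h(320,320)=(320*31+320)%997=270 -> [370, 270]
  L3: h(370,270)=(370*31+270)%997=773 -> [773]
  root = 773 != target 182
Candidate B: set leaf[2] = 33 -> leaves = [34, 4, 33, 42, 10]
  L0: [34, 4, 33, 42, 10]
  L1: h(34,4)=(34*31+4)%997=61 h(33,42)=(33*31+42)%997=68 h(10,10)=(10*31+10)%997=320 -> [61, 68, 320]
  L2: h(61,68)=(61*31+68)%997=962 h(320,320)=(320*31+320)%997=270 -> [962, 270]
  L3: h(962,270)=(962*31+270)%997=182 -> [182]
  root = 182 == target 182  ** MATCH **
Candidate C: set leaf[3] = 33 -> leaves = [34, 4, 34, 33, 10]
  L0: [34, 4, 34, 33, 10]
  L1: h(34,4)=(34*31+4)%997=61 h(34,33)=(34*31+33)%997=90 h(10,10)=(10*31+10)%997=320 -> [61, 90, 320]
  L2: h(61,90)=(61*31+90)%997=984 h(320,320)=(320*31+320)%997=270 -> [984, 270]
  L3: h(984,270)=(984*31+270)%997=864 -> [864]
  root = 864 != target 182
Candidate D: set leaf[4] = 84 -> leaves = [34, 4, 34, 42, 84]
  L0: [34, 4, 34, 42, 84]
  L1: h(34,4)=(34*31+4)%997=61 h(34,42)=(34*31+42)%997=99 h(84,84)=(84*31+84)%997=694 -> [61, 99, 694]
  L2: h(61,99)=(61*31+99)%997=993 h(694,694)=(694*31+694)%997=274 -> [993, 274]
  L3: h(993,274)=(993*31+274)%997=150 -> [150]
  root = 150 != target 182
Candidate B produces the target root.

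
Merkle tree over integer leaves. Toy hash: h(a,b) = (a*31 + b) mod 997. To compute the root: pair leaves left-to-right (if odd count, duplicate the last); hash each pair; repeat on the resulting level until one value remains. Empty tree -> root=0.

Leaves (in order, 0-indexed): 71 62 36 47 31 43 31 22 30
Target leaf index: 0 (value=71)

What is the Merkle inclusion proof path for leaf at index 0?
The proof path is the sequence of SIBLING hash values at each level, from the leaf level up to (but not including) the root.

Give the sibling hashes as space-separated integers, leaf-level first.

Answer: 62 166 203 995

Derivation:
L0 (leaves): [71, 62, 36, 47, 31, 43, 31, 22, 30], target index=0
L1: h(71,62)=(71*31+62)%997=269 [pair 0] h(36,47)=(36*31+47)%997=166 [pair 1] h(31,43)=(31*31+43)%997=7 [pair 2] h(31,22)=(31*31+22)%997=983 [pair 3] h(30,30)=(30*31+30)%997=960 [pair 4] -> [269, 166, 7, 983, 960]
  Sibling for proof at L0: 62
L2: h(269,166)=(269*31+166)%997=529 [pair 0] h(7,983)=(7*31+983)%997=203 [pair 1] h(960,960)=(960*31+960)%997=810 [pair 2] -> [529, 203, 810]
  Sibling for proof at L1: 166
L3: h(529,203)=(529*31+203)%997=650 [pair 0] h(810,810)=(810*31+810)%997=995 [pair 1] -> [650, 995]
  Sibling for proof at L2: 203
L4: h(650,995)=(650*31+995)%997=208 [pair 0] -> [208]
  Sibling for proof at L3: 995
Root: 208
Proof path (sibling hashes from leaf to root): [62, 166, 203, 995]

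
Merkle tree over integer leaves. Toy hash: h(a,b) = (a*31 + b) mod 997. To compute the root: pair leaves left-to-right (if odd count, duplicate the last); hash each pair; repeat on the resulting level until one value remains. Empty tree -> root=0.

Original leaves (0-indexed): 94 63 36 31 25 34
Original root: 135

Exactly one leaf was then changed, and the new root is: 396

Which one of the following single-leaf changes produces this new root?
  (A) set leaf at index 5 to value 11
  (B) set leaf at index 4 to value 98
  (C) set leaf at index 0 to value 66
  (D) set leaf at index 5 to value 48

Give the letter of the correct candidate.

Original leaves: [94, 63, 36, 31, 25, 34]
Target new root: 396
Try each candidate change and compute the resulting root:
Candidate A: set leaf[5] = 11 -> leaves = [94, 63, 36, 31, 25, 11]
  L0: [94, 63, 36, 31, 25, 11]
  L1: h(94,63)=(94*31+63)%997=983 h(36,31)=(36*31+31)%997=150 h(25,11)=(25*31+11)%997=786 -> [983, 150, 786]
  L2: h(983,150)=(983*31+150)%997=713 h(786,786)=(786*31+786)%997=227 -> [713, 227]
  L3: h(713,227)=(713*31+227)%997=396 -> [396]
  root = 396 == target 396  ** MATCH **
Candidate B: set leaf[4] = 98 -> leaves = [94, 63, 36, 31, 98, 34]
  L0: [94, 63, 36, 31, 98, 34]
  L1: h(94,63)=(94*31+63)%997=983 h(36,31)=(36*31+31)%997=150 h(98,34)=(98*31+34)%997=81 -> [983, 150, 81]
  L2: h(983,150)=(983*31+150)%997=713 h(81,81)=(81*31+81)%997=598 -> [713, 598]
  L3: h(713,598)=(713*31+598)%997=767 -> [767]
  root = 767 != target 396
Candidate C: set leaf[0] = 66 -> leaves = [66, 63, 36, 31, 25, 34]
  L0: [66, 63, 36, 31, 25, 34]
  L1: h(66,63)=(66*31+63)%997=115 h(36,31)=(36*31+31)%997=150 h(25,34)=(25*31+34)%997=809 -> [115, 150, 809]
  L2: h(115,150)=(115*31+150)%997=724 h(809,809)=(809*31+809)%997=963 -> [724, 963]
  L3: h(724,963)=(724*31+963)%997=476 -> [476]
  root = 476 != target 396
Candidate D: set leaf[5] = 48 -> leaves = [94, 63, 36, 31, 25, 48]
  L0: [94, 63, 36, 31, 25, 48]
  L1: h(94,63)=(94*31+63)%997=983 h(36,31)=(36*31+31)%997=150 h(25,48)=(25*31+48)%997=823 -> [983, 150, 823]
  L2: h(983,150)=(983*31+150)%997=713 h(823,823)=(823*31+823)%997=414 -> [713, 414]
  L3: h(713,414)=(713*31+414)%997=583 -> [583]
  root = 583 != target 396
Candidate A produces the target root.

Answer: A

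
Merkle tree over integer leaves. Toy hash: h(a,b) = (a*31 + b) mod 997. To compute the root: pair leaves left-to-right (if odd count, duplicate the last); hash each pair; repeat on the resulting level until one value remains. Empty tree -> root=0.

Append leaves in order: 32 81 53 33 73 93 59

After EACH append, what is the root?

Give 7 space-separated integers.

After append 32 (leaves=[32]):
  L0: [32]
  root=32
After append 81 (leaves=[32, 81]):
  L0: [32, 81]
  L1: h(32,81)=(32*31+81)%997=76 -> [76]
  root=76
After append 53 (leaves=[32, 81, 53]):
  L0: [32, 81, 53]
  L1: h(32,81)=(32*31+81)%997=76 h(53,53)=(53*31+53)%997=699 -> [76, 699]
  L2: h(76,699)=(76*31+699)%997=64 -> [64]
  root=64
After append 33 (leaves=[32, 81, 53, 33]):
  L0: [32, 81, 53, 33]
  L1: h(32,81)=(32*31+81)%997=76 h(53,33)=(53*31+33)%997=679 -> [76, 679]
  L2: h(76,679)=(76*31+679)%997=44 -> [44]
  root=44
After append 73 (leaves=[32, 81, 53, 33, 73]):
  L0: [32, 81, 53, 33, 73]
  L1: h(32,81)=(32*31+81)%997=76 h(53,33)=(53*31+33)%997=679 h(73,73)=(73*31+73)%997=342 -> [76, 679, 342]
  L2: h(76,679)=(76*31+679)%997=44 h(342,342)=(342*31+342)%997=974 -> [44, 974]
  L3: h(44,974)=(44*31+974)%997=344 -> [344]
  root=344
After append 93 (leaves=[32, 81, 53, 33, 73, 93]):
  L0: [32, 81, 53, 33, 73, 93]
  L1: h(32,81)=(32*31+81)%997=76 h(53,33)=(53*31+33)%997=679 h(73,93)=(73*31+93)%997=362 -> [76, 679, 362]
  L2: h(76,679)=(76*31+679)%997=44 h(362,362)=(362*31+362)%997=617 -> [44, 617]
  L3: h(44,617)=(44*31+617)%997=984 -> [984]
  root=984
After append 59 (leaves=[32, 81, 53, 33, 73, 93, 59]):
  L0: [32, 81, 53, 33, 73, 93, 59]
  L1: h(32,81)=(32*31+81)%997=76 h(53,33)=(53*31+33)%997=679 h(73,93)=(73*31+93)%997=362 h(59,59)=(59*31+59)%997=891 -> [76, 679, 362, 891]
  L2: h(76,679)=(76*31+679)%997=44 h(362,891)=(362*31+891)%997=149 -> [44, 149]
  L3: h(44,149)=(44*31+149)%997=516 -> [516]
  root=516

Answer: 32 76 64 44 344 984 516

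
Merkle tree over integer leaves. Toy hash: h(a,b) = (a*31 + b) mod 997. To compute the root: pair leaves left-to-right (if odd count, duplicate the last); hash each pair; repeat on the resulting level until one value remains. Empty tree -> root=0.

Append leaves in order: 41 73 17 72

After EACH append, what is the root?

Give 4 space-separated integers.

Answer: 41 347 334 389

Derivation:
After append 41 (leaves=[41]):
  L0: [41]
  root=41
After append 73 (leaves=[41, 73]):
  L0: [41, 73]
  L1: h(41,73)=(41*31+73)%997=347 -> [347]
  root=347
After append 17 (leaves=[41, 73, 17]):
  L0: [41, 73, 17]
  L1: h(41,73)=(41*31+73)%997=347 h(17,17)=(17*31+17)%997=544 -> [347, 544]
  L2: h(347,544)=(347*31+544)%997=334 -> [334]
  root=334
After append 72 (leaves=[41, 73, 17, 72]):
  L0: [41, 73, 17, 72]
  L1: h(41,73)=(41*31+73)%997=347 h(17,72)=(17*31+72)%997=599 -> [347, 599]
  L2: h(347,599)=(347*31+599)%997=389 -> [389]
  root=389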